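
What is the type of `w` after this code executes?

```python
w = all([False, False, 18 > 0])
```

all() returns bool

bool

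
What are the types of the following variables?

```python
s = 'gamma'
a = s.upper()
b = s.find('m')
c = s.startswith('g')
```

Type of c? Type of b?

str.startswith() returns bool; str.find() returns int

bool, int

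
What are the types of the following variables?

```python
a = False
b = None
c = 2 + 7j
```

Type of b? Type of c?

b is NoneType; c is complex

NoneType, complex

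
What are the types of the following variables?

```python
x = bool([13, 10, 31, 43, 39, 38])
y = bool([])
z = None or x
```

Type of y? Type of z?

bool() returns bool; None or <bool> returns the bool

bool, bool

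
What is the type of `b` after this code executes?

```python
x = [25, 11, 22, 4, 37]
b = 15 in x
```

'in' operator returns bool

bool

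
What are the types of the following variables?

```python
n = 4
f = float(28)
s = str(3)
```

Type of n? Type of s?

n is int; s is str

int, str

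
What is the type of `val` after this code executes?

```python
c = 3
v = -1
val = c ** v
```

int ** negative int returns float

float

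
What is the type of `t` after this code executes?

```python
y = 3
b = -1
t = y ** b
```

int ** negative int returns float

float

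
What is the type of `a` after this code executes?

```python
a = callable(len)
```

callable() returns bool

bool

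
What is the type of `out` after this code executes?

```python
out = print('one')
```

print() returns None

NoneType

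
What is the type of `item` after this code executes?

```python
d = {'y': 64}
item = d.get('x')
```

dict.get() returns None when key 'x' is not found and no default given

NoneType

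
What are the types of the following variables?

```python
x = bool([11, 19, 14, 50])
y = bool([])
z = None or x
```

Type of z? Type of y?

None or <bool> returns the bool; bool() returns bool

bool, bool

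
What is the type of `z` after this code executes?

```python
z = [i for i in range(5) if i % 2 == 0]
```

A list comprehension [...] produces a list

list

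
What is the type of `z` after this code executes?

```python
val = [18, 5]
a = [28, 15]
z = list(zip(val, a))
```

list(zip(...)) returns a list of tuples

list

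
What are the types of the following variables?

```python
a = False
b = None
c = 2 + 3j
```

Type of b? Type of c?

b is NoneType; c is complex

NoneType, complex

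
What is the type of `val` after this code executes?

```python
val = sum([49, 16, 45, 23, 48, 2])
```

sum() of ints returns int

int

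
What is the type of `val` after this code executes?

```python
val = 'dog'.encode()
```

str.encode() returns bytes

bytes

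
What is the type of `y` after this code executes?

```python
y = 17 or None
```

'or' returns first truthy value (17, int)

int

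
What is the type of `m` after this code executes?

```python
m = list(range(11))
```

list(range(...)) returns list

list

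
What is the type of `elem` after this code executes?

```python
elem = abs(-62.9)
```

abs() of float returns float

float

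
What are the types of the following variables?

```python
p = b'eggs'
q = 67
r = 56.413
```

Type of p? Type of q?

p is bytes; q is int

bytes, int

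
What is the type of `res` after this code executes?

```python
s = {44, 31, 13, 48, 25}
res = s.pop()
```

Popping from a set of ints returns int

int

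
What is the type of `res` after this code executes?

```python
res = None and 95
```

'and' returns first falsy value (None)

NoneType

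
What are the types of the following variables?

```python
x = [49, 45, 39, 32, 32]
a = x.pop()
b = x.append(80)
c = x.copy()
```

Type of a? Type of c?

list.pop() returns the element (int); list.copy() returns list

int, list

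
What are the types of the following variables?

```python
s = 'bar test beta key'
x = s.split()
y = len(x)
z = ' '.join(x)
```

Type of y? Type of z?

len() returns int; str.join() returns str

int, str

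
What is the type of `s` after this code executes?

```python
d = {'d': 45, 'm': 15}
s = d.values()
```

.values() returns a dict_values view object

dict_values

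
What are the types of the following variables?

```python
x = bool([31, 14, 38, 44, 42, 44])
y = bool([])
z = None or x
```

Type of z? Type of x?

None or <bool> returns the bool; bool() returns bool

bool, bool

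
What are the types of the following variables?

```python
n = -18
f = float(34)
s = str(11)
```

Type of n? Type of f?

n is int; f is float

int, float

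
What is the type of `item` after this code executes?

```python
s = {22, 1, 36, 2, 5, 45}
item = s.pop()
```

Popping from a set of ints returns int

int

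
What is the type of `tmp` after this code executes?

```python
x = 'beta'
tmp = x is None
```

'is' comparison returns bool

bool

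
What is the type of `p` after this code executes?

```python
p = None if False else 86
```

Ternary: condition is False, else branch (86) taken → int

int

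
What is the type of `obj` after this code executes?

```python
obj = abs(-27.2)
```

abs() of float returns float

float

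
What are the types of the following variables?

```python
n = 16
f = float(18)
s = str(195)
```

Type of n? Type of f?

n is int; f is float

int, float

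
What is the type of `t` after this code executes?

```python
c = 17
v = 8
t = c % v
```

int % int returns int (17 % 8 = 1)

int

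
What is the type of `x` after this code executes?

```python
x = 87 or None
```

'or' returns first truthy value (87, int)

int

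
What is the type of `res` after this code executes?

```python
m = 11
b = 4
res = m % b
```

int % int returns int (11 % 4 = 3)

int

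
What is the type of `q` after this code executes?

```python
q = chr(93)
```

chr() returns str (single character)

str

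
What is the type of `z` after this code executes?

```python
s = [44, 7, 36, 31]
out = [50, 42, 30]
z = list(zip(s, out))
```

list(zip(...)) returns a list of tuples

list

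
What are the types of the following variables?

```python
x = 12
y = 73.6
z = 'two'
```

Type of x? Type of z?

x is int; z is str

int, str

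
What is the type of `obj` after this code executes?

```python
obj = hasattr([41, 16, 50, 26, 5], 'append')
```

hasattr() returns bool

bool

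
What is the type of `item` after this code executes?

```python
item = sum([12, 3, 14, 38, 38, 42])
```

sum() of ints returns int

int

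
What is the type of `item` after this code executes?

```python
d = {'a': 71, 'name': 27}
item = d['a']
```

Accessing dict[str, int] with key 'a' returns int value 71

int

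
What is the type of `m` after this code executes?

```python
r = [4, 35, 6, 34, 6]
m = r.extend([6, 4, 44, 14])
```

list.extend() returns None

NoneType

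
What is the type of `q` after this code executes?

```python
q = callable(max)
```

callable() returns bool

bool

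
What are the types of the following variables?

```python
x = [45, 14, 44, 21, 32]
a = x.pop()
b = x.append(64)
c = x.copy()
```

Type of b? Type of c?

list.append() returns None; list.copy() returns list

NoneType, list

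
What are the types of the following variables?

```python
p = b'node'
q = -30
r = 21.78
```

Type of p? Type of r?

p is bytes; r is float

bytes, float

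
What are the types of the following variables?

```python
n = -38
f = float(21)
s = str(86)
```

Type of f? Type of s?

f is float; s is str

float, str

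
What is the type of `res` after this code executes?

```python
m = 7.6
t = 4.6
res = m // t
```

float // float returns float (floor division preserves float type)

float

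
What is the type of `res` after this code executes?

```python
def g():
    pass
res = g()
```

A function with no return statement returns None

NoneType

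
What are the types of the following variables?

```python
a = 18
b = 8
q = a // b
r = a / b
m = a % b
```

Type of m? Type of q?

int % int returns int; int // int returns int

int, int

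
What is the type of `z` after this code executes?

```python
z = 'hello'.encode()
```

str.encode() returns bytes

bytes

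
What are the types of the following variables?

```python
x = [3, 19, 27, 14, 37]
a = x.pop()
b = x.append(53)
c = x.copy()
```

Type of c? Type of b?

list.copy() returns list; list.append() returns None

list, NoneType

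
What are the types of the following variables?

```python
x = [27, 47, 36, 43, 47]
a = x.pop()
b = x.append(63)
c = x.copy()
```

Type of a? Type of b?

list.pop() returns the element (int); list.append() returns None

int, NoneType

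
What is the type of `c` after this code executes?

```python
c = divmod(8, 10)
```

divmod() returns a tuple (quotient, remainder)

tuple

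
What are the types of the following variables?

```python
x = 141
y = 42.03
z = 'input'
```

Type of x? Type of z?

x is int; z is str

int, str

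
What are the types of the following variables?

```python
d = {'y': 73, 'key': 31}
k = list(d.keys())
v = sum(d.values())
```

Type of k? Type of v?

list(...) returns list; sum of int values returns int

list, int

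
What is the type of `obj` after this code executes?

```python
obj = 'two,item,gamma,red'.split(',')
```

str.split() returns list

list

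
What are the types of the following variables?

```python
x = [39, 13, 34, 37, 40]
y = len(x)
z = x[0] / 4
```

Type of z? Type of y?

int / int returns float; len() returns int

float, int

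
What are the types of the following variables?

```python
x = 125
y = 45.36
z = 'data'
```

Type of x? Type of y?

x is int; y is float

int, float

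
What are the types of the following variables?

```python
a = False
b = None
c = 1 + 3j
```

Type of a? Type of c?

a is bool; c is complex

bool, complex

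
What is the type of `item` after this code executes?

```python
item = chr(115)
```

chr() returns str (single character)

str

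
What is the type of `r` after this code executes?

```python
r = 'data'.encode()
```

str.encode() returns bytes

bytes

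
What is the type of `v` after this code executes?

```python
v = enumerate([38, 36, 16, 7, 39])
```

enumerate() returns an enumerate iterator object

enumerate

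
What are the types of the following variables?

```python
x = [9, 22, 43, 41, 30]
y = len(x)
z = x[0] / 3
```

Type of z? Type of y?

int / int returns float; len() returns int

float, int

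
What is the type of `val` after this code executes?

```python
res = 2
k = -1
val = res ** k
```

int ** negative int returns float

float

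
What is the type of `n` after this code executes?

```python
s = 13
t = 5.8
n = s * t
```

int * float returns float (13 * 5.8 = 75.4)

float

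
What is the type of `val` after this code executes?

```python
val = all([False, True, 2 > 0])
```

all() returns bool

bool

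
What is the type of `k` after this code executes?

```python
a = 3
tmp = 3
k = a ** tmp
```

int ** positive int returns int (3 ** 3 = 27)

int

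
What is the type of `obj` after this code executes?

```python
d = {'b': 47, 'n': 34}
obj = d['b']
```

Accessing dict[str, int] with key 'b' returns int value 47

int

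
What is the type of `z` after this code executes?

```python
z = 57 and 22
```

'and' returns the last value when all truthy (22, which is int)

int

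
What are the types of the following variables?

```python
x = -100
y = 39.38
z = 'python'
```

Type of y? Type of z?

y is float; z is str

float, str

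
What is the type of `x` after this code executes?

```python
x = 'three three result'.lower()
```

str.lower() returns str

str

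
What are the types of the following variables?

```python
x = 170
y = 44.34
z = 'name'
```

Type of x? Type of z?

x is int; z is str

int, str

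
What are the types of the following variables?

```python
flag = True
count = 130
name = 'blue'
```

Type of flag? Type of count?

flag is bool; count is int

bool, int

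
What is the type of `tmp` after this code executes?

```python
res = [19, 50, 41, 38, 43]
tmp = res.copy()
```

list.copy() returns list

list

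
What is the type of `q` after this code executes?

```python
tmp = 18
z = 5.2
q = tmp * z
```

int * float returns float (18 * 5.2 = 93.6)

float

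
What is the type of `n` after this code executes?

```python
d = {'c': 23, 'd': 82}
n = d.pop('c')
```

dict.pop() returns the value (int)

int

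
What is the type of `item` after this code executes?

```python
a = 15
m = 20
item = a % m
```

int % int returns int (15 % 20 = 15)

int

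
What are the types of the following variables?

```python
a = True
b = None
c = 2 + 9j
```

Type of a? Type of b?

a is bool; b is NoneType

bool, NoneType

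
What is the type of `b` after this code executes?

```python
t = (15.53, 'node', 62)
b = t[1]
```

Index 1 of tuple is 'node' which is str

str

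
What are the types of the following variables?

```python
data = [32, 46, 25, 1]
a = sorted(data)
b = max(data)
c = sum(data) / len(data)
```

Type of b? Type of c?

max of ints returns int; int / int returns float

int, float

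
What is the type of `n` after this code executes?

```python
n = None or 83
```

'or' with None returns the other value (83, int)

int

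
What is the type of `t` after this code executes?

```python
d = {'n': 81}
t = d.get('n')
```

dict.get() returns the value (int) when key is found

int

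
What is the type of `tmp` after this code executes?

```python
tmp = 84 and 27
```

'and' returns the last value when all truthy (27, which is int)

int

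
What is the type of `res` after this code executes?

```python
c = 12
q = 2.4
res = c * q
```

int * float returns float (12 * 2.4 = 28.8)

float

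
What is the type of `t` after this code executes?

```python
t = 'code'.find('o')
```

str.find() returns int (index, or -1)

int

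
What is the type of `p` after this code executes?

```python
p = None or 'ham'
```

'or' with None returns the other value ('ham', str)

str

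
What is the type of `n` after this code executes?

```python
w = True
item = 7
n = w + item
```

bool + int returns int (True is 1, so 1 + 7 = 8)

int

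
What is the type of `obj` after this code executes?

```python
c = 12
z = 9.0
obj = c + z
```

int + float returns float (12 + 9.0 = 21.0)

float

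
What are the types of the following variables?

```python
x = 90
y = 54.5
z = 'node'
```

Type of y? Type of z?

y is float; z is str

float, str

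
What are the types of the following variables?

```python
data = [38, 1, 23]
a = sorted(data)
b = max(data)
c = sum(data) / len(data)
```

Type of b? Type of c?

max of ints returns int; int / int returns float

int, float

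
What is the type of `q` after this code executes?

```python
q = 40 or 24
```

'or' returns the first truthy value (40, which is int)

int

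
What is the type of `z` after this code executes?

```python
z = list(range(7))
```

list(range(...)) returns list

list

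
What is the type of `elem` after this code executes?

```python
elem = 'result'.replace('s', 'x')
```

str.replace() returns str

str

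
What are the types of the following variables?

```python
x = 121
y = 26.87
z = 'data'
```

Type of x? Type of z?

x is int; z is str

int, str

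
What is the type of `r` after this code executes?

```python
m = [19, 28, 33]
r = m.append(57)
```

list.append() returns None (mutates in place)

NoneType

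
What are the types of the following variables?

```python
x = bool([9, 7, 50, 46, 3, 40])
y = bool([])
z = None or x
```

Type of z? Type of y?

None or <bool> returns the bool; bool() returns bool

bool, bool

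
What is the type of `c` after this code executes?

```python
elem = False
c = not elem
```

'not' always returns bool

bool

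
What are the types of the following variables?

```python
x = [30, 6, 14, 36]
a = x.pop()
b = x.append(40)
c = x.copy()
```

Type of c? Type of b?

list.copy() returns list; list.append() returns None

list, NoneType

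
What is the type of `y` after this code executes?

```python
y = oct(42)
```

oct() returns str representation

str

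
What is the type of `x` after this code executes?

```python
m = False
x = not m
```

'not' always returns bool

bool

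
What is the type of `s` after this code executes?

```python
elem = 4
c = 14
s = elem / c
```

int / int always returns float in Python 3 (4 / 14 = 0.285714)

float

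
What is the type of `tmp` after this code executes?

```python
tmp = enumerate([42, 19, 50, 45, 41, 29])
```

enumerate() returns an enumerate iterator object

enumerate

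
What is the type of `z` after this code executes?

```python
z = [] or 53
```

'or' returns first truthy value (53, which is int)

int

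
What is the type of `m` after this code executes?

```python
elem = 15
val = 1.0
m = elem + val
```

int + float returns float (15 + 1.0 = 16.0)

float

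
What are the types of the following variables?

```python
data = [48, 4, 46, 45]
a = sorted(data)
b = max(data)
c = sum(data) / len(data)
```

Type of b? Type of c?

max of ints returns int; int / int returns float

int, float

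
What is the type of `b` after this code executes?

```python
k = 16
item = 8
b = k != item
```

Comparison operators return bool

bool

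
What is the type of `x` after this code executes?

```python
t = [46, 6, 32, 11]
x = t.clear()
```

list.clear() returns None

NoneType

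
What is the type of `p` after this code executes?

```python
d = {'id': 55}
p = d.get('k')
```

dict.get() returns None when key 'k' is not found and no default given

NoneType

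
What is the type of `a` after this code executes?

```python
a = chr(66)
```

chr() returns str (single character)

str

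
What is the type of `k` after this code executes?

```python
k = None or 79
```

'or' with None returns the other value (79, int)

int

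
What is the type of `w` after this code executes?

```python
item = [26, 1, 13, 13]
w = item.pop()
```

list.pop() returns the popped element (int here)

int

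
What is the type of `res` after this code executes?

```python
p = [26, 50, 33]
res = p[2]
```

Indexing a list of ints returns int (p[2] = 33)

int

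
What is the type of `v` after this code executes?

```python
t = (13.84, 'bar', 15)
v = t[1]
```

Index 1 of tuple is 'bar' which is str

str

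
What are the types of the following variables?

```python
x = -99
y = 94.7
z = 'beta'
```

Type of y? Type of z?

y is float; z is str

float, str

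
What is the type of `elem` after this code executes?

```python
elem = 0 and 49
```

'and' returns the first falsy value (0, which is int)

int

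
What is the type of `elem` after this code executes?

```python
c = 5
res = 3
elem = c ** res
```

int ** positive int returns int (5 ** 3 = 125)

int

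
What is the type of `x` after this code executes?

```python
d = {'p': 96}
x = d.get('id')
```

dict.get() returns None when key 'id' is not found and no default given

NoneType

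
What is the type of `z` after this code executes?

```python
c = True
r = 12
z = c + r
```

bool + int returns int (True is 1, so 1 + 12 = 13)

int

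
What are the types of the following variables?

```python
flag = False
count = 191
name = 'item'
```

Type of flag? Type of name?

flag is bool; name is str

bool, str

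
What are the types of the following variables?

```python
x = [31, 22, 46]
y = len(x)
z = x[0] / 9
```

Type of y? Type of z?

len() returns int; int / int returns float

int, float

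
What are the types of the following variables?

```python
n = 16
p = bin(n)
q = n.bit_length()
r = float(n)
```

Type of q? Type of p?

int.bit_length() returns int; bin() returns str

int, str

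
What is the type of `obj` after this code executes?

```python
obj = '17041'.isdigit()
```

str.isdigit() returns bool

bool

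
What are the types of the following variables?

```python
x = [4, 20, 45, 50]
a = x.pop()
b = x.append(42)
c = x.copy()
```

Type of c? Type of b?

list.copy() returns list; list.append() returns None

list, NoneType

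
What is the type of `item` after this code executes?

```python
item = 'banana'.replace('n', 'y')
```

str.replace() returns str

str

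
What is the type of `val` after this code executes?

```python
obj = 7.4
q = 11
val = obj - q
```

float - int returns float (7.4 - 11 = -3.6)

float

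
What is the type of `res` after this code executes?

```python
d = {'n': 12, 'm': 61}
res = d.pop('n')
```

dict.pop() returns the value (int)

int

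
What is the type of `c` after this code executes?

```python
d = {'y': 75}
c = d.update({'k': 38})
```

dict.update() returns None

NoneType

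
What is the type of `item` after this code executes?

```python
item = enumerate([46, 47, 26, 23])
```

enumerate() returns an enumerate iterator object

enumerate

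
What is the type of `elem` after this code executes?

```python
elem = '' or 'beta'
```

'or' returns first truthy value ('beta', which is str)

str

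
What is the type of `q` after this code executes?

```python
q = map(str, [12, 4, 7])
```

map() returns a map iterator object

map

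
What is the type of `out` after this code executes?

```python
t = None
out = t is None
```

'is' comparison returns bool

bool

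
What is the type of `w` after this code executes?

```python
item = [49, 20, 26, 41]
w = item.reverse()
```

list.reverse() returns None

NoneType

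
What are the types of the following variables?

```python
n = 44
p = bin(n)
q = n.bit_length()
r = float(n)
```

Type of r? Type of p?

float() returns float; bin() returns str

float, str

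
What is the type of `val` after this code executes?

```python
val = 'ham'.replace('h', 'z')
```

str.replace() returns str

str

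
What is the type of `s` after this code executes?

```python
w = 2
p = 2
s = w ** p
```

int ** positive int returns int (2 ** 2 = 4)

int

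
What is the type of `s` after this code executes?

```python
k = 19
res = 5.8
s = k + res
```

int + float returns float (19 + 5.8 = 24.8)

float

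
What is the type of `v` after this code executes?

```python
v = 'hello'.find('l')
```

str.find() returns int (index, or -1)

int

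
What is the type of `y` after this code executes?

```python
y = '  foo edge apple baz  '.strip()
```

str.strip() returns str

str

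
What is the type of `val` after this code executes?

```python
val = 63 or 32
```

'or' returns the first truthy value (63, which is int)

int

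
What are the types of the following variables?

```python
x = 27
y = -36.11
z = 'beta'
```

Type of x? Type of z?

x is int; z is str

int, str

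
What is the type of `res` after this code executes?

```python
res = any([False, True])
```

any() returns bool

bool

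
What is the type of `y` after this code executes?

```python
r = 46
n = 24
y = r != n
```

Comparison operators return bool

bool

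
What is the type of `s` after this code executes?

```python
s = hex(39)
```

hex() returns str representation

str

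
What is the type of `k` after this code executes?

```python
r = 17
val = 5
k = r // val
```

int // int returns int (17 // 5 = 3)

int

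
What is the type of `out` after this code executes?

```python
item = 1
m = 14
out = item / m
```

int / int always returns float in Python 3 (1 / 14 = 0.0714286)

float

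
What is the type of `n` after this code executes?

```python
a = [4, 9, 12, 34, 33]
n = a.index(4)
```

list.index() returns int

int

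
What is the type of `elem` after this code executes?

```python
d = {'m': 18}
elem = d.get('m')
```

dict.get() returns the value (int) when key is found

int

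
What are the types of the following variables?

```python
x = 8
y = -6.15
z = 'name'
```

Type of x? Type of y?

x is int; y is float

int, float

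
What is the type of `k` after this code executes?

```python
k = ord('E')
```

ord() returns int (Unicode code point)

int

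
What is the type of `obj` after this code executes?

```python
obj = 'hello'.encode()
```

str.encode() returns bytes

bytes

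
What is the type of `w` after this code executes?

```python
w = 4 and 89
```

'and' returns the last value when all truthy (89, which is int)

int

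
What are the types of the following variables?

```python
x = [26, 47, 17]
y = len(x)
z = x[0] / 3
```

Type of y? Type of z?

len() returns int; int / int returns float

int, float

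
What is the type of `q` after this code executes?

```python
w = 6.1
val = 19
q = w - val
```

float - int returns float (6.1 - 19 = -12.9)

float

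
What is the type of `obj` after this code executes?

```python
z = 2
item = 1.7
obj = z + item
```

int + float returns float (2 + 1.7 = 3.7)

float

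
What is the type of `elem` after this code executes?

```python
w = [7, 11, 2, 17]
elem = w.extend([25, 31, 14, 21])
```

list.extend() returns None

NoneType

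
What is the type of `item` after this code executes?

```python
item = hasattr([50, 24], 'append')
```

hasattr() returns bool

bool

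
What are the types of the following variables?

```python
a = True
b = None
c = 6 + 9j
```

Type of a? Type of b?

a is bool; b is NoneType

bool, NoneType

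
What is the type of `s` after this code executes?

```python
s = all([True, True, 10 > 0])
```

all() returns bool

bool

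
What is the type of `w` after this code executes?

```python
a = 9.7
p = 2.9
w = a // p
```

float // float returns float (floor division preserves float type)

float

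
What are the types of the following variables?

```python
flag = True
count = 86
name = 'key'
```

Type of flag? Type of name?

flag is bool; name is str

bool, str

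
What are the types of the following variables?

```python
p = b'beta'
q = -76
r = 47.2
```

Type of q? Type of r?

q is int; r is float

int, float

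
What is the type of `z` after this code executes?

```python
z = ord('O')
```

ord() returns int (Unicode code point)

int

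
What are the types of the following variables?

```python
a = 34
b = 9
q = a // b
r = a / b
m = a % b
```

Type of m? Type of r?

int % int returns int; int / int returns float

int, float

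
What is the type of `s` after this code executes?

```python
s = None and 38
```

'and' returns first falsy value (None)

NoneType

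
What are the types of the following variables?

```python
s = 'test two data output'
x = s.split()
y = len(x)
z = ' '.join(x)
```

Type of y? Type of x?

len() returns int; str.split() returns list

int, list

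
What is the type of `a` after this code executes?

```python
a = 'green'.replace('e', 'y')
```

str.replace() returns str

str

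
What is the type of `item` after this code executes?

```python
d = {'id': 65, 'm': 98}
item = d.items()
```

dict.items() returns a dict_items view

dict_items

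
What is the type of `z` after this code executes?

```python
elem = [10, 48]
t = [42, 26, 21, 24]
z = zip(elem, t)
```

zip() returns a zip iterator object

zip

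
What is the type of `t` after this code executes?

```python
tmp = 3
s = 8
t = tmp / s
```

int / int always returns float in Python 3 (3 / 8 = 0.375)

float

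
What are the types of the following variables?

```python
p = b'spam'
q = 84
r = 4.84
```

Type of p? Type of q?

p is bytes; q is int

bytes, int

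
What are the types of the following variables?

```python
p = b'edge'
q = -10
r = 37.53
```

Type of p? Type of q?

p is bytes; q is int

bytes, int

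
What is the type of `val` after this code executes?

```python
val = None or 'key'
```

'or' with None returns the other value ('key', str)

str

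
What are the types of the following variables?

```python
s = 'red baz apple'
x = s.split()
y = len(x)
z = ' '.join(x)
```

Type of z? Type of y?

str.join() returns str; len() returns int

str, int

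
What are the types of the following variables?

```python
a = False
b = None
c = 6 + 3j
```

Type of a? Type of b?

a is bool; b is NoneType

bool, NoneType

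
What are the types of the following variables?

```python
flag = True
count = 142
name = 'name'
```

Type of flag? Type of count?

flag is bool; count is int

bool, int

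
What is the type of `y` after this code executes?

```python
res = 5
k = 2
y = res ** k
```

int ** positive int returns int (5 ** 2 = 25)

int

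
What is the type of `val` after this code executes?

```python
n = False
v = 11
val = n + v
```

bool + int returns int (False is 0, so 0 + 11 = 11)

int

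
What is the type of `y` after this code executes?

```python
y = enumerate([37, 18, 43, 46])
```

enumerate() returns an enumerate iterator object

enumerate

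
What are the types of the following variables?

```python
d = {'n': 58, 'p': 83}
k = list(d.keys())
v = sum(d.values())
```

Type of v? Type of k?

sum of int values returns int; list(...) returns list

int, list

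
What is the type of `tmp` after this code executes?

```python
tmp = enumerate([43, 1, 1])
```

enumerate() returns an enumerate iterator object

enumerate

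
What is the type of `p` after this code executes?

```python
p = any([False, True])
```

any() returns bool

bool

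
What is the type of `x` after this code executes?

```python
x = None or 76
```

'or' with None returns the other value (76, int)

int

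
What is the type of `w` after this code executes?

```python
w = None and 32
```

'and' returns first falsy value (None)

NoneType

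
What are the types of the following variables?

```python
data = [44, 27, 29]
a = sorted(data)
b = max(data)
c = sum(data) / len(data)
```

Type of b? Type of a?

max of ints returns int; sorted() returns list

int, list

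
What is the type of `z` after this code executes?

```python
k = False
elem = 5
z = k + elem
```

bool + int returns int (False is 0, so 0 + 5 = 5)

int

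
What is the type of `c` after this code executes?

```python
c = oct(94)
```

oct() returns str representation

str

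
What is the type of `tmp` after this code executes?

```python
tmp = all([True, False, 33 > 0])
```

all() returns bool

bool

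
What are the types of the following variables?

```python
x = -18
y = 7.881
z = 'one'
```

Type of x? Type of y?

x is int; y is float

int, float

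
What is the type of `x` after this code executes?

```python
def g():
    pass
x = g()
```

A function with no return statement returns None

NoneType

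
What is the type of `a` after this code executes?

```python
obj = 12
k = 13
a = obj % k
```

int % int returns int (12 % 13 = 12)

int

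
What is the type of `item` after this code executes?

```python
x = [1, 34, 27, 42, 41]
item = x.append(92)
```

list.append() returns None (mutates in place)

NoneType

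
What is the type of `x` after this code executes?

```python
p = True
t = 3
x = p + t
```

bool + int returns int (True is 1, so 1 + 3 = 4)

int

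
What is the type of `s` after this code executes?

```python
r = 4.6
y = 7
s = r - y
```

float - int returns float (4.6 - 7 = -2.4)

float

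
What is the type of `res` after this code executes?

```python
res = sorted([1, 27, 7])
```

sorted() always returns list

list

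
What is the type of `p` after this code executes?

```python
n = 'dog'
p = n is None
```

'is' comparison returns bool

bool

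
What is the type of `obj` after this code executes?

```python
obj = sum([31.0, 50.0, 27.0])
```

sum() of floats returns float

float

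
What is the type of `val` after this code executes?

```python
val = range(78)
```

range() returns a range object

range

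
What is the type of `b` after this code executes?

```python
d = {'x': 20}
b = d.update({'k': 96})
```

dict.update() returns None

NoneType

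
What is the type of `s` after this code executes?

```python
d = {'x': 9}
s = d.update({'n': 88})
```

dict.update() returns None

NoneType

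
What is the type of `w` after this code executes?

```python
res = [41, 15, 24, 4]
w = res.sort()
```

list.sort() returns None (sorts in place)

NoneType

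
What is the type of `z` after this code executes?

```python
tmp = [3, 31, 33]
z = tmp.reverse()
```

list.reverse() returns None

NoneType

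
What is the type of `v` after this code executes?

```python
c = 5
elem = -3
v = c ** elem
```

int ** negative int returns float

float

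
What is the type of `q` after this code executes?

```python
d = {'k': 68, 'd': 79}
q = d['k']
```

Accessing dict[str, int] with key 'k' returns int value 68

int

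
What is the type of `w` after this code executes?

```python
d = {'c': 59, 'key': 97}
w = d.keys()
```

.keys() returns a dict_keys view object

dict_keys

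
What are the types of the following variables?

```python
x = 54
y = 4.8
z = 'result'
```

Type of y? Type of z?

y is float; z is str

float, str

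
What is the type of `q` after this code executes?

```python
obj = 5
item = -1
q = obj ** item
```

int ** negative int returns float

float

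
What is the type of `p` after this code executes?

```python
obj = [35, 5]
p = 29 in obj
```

'in' operator returns bool

bool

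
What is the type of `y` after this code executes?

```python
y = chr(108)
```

chr() returns str (single character)

str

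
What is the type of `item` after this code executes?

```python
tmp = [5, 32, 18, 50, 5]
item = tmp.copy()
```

list.copy() returns list

list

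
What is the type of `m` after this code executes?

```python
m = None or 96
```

'or' with None returns the other value (96, int)

int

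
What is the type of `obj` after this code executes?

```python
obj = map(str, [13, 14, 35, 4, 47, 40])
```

map() returns a map iterator object

map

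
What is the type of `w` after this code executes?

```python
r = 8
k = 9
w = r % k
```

int % int returns int (8 % 9 = 8)

int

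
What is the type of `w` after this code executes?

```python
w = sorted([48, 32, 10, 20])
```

sorted() always returns list

list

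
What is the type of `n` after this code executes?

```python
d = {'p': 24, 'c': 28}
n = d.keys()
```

.keys() returns a dict_keys view object

dict_keys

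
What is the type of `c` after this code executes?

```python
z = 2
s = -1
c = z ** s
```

int ** negative int returns float

float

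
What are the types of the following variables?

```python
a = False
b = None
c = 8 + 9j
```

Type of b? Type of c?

b is NoneType; c is complex

NoneType, complex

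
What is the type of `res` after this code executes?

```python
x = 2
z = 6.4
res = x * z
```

int * float returns float (2 * 6.4 = 12.8)

float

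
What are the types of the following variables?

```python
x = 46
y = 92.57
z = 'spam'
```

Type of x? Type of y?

x is int; y is float

int, float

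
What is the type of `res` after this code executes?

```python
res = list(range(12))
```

list(range(...)) returns list

list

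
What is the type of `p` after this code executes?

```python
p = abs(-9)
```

abs() of int returns int

int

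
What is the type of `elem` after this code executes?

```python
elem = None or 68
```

'or' with None returns the other value (68, int)

int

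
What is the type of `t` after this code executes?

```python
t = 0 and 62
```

'and' returns the first falsy value (0, which is int)

int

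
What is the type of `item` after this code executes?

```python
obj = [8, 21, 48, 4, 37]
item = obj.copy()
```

list.copy() returns list

list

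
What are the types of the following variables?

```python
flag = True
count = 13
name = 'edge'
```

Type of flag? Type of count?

flag is bool; count is int

bool, int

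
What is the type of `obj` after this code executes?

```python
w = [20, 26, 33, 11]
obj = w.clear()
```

list.clear() returns None

NoneType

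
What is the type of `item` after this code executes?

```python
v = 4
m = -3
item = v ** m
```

int ** negative int returns float

float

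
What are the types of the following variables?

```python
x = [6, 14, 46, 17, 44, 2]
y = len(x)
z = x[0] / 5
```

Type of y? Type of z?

len() returns int; int / int returns float

int, float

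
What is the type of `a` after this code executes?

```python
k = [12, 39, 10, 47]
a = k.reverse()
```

list.reverse() returns None

NoneType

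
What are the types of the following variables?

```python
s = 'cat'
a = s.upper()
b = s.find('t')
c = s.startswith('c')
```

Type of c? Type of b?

str.startswith() returns bool; str.find() returns int

bool, int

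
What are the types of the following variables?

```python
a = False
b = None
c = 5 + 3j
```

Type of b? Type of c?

b is NoneType; c is complex

NoneType, complex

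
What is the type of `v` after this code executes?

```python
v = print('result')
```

print() returns None

NoneType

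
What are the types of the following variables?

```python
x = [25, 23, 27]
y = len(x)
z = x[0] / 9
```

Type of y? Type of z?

len() returns int; int / int returns float

int, float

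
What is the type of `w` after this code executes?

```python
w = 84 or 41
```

'or' returns the first truthy value (84, which is int)

int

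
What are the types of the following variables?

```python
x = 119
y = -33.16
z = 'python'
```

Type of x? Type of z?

x is int; z is str

int, str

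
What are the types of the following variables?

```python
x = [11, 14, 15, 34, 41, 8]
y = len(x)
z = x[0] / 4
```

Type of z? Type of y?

int / int returns float; len() returns int

float, int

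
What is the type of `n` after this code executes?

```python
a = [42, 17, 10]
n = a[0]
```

Indexing a list of ints returns int (a[0] = 42)

int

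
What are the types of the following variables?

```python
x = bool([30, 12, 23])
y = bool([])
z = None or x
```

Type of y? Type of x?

bool() returns bool; bool() returns bool

bool, bool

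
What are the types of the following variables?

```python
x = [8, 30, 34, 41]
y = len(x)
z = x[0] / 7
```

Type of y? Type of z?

len() returns int; int / int returns float

int, float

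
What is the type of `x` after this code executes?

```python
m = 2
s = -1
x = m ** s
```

int ** negative int returns float

float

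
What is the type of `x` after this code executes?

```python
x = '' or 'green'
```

'or' returns first truthy value ('green', which is str)

str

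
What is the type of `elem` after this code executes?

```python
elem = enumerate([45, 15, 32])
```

enumerate() returns an enumerate iterator object

enumerate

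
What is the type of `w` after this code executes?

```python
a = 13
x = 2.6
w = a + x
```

int + float returns float (13 + 2.6 = 15.6)

float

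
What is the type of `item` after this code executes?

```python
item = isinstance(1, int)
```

isinstance() returns bool

bool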